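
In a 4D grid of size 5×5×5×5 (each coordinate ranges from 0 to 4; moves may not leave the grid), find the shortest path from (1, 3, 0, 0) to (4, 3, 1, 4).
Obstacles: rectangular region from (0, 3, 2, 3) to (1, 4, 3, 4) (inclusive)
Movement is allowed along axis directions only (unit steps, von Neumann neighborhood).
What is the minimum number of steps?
8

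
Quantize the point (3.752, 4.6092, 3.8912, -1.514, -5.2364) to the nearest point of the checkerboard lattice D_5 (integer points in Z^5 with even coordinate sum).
(4, 5, 4, -2, -5)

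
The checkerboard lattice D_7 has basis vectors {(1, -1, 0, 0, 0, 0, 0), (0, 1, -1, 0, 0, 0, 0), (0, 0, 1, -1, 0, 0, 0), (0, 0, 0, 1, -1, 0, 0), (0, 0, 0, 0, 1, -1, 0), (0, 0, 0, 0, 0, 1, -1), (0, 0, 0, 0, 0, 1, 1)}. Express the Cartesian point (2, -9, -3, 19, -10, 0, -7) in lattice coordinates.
2b₁ - 7b₂ - 10b₃ + 9b₄ - b₅ + 3b₆ - 4b₇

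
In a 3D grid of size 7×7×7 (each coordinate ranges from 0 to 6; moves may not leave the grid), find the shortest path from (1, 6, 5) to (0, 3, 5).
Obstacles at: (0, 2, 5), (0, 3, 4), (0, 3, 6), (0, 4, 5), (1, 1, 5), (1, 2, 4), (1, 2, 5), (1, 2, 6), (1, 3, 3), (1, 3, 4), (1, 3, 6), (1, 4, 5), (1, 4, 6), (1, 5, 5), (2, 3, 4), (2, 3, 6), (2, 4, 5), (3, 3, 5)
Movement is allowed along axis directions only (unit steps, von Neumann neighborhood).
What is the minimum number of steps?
12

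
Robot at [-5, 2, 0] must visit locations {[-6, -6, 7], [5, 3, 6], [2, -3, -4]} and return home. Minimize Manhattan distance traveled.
72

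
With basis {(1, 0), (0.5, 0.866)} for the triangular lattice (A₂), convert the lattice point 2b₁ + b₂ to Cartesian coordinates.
(2.5, 0.866)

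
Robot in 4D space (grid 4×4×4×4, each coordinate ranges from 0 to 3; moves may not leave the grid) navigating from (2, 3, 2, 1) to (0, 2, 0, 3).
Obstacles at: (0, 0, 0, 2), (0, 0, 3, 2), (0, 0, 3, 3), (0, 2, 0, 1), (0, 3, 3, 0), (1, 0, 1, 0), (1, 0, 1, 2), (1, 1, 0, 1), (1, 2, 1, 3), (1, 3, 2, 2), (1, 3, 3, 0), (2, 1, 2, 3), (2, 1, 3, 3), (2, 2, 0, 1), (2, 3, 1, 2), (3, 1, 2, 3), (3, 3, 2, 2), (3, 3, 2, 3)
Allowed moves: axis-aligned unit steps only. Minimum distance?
7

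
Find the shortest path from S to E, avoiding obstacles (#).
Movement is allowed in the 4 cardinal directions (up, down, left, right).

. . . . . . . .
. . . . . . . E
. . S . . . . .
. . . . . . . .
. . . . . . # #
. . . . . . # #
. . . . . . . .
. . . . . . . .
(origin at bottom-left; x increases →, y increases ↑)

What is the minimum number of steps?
6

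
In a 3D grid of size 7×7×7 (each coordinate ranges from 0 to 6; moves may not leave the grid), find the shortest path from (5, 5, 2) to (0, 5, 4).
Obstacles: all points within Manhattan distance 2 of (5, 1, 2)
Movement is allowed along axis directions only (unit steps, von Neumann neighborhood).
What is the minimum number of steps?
7
(one shortest path: (5, 5, 2) → (4, 5, 2) → (3, 5, 2) → (2, 5, 2) → (1, 5, 2) → (0, 5, 2) → (0, 5, 3) → (0, 5, 4))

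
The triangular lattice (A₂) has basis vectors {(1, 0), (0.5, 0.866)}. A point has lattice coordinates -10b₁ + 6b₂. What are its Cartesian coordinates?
(-7, 5.196)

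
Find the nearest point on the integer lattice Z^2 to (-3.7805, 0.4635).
(-4, 0)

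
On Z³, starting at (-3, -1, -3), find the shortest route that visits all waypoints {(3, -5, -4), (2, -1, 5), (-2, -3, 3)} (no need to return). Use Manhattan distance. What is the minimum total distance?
31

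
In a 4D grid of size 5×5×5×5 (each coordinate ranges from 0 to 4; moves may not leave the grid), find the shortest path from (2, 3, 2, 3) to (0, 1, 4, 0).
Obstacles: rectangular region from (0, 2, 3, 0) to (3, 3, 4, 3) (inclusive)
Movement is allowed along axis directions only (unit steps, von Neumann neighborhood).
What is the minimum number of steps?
9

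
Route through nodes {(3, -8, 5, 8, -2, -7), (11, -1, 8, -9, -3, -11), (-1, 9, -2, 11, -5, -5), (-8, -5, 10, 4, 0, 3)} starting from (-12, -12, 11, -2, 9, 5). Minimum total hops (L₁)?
158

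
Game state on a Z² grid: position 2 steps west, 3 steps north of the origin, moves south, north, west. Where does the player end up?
(-3, 3)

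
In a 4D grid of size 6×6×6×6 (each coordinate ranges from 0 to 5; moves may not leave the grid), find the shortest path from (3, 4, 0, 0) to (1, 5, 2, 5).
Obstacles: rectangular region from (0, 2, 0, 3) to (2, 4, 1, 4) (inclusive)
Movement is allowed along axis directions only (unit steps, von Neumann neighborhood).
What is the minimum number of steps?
10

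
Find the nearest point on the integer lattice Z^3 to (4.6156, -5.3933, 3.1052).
(5, -5, 3)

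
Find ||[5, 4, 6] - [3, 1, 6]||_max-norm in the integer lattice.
3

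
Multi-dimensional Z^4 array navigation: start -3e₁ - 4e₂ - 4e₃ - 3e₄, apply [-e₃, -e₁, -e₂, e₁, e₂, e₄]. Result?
(-3, -4, -5, -2)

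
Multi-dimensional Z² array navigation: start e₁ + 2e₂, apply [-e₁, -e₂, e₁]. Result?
(1, 1)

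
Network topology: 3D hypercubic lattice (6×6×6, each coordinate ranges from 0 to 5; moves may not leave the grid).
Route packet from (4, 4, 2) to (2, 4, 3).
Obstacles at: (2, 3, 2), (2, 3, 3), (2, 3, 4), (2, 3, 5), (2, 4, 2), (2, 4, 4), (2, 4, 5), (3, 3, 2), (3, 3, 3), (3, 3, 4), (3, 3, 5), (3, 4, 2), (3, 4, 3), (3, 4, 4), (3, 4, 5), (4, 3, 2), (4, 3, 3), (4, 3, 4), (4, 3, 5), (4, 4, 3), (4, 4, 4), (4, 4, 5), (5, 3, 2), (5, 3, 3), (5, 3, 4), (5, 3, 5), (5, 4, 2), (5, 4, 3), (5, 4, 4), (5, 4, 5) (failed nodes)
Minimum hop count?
5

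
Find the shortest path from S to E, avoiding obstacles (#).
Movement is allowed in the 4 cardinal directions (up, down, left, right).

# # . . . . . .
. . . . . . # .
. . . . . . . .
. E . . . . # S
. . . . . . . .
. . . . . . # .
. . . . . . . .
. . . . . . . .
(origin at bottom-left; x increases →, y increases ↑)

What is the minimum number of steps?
8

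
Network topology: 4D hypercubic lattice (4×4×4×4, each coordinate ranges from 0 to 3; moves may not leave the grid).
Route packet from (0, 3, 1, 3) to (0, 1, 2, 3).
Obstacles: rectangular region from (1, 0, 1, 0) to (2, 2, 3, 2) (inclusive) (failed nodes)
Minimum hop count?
3
(one shortest path: (0, 3, 1, 3) → (0, 2, 1, 3) → (0, 1, 1, 3) → (0, 1, 2, 3))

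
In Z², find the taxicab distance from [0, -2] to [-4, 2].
8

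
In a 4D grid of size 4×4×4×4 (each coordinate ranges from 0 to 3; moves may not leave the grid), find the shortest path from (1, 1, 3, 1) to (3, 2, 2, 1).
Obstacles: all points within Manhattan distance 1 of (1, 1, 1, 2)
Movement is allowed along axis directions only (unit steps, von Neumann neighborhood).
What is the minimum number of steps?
4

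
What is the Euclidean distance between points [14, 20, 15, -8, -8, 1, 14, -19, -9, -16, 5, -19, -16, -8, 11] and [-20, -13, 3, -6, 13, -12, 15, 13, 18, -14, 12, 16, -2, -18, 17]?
79.7935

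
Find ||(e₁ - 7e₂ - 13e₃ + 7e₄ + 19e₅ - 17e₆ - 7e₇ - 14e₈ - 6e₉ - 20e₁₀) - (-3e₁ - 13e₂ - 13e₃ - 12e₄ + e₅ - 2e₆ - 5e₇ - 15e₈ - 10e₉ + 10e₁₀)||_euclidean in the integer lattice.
43.3935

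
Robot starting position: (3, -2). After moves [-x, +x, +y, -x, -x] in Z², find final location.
(1, -1)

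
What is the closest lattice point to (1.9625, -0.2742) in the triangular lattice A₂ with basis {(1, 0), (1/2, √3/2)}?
(2, 0)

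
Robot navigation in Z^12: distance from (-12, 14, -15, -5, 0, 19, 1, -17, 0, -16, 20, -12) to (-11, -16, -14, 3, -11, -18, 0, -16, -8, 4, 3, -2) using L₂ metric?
57.5413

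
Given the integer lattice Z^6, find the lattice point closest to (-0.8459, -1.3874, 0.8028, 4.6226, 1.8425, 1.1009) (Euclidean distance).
(-1, -1, 1, 5, 2, 1)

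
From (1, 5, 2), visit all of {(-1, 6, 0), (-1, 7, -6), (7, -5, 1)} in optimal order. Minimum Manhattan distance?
39
(one optimal route: (1, 5, 2) → (-1, 6, 0) → (-1, 7, -6) → (7, -5, 1))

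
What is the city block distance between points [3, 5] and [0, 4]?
4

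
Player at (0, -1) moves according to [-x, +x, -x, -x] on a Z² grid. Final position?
(-2, -1)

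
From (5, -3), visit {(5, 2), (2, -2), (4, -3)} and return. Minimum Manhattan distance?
16
(one optimal route: (5, -3) → (5, 2) → (2, -2) → (4, -3) → (5, -3))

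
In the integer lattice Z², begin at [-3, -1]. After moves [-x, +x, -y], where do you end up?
(-3, -2)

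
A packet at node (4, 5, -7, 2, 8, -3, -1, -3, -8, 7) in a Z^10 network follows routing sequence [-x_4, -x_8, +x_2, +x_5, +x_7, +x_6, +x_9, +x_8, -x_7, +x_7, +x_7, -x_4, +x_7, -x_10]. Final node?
(4, 6, -7, 0, 9, -2, 2, -3, -7, 6)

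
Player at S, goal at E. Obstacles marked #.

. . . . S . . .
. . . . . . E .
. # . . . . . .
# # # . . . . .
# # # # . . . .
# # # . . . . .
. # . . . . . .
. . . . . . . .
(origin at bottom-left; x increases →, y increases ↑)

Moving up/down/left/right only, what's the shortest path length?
3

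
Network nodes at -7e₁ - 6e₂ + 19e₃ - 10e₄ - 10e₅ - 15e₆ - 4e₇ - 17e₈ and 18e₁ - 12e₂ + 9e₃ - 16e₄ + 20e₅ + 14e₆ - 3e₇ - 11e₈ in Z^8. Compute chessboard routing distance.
30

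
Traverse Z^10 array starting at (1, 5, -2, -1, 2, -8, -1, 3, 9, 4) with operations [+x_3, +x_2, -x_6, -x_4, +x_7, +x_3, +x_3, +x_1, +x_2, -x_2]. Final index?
(2, 6, 1, -2, 2, -9, 0, 3, 9, 4)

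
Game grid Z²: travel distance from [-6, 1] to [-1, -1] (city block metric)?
7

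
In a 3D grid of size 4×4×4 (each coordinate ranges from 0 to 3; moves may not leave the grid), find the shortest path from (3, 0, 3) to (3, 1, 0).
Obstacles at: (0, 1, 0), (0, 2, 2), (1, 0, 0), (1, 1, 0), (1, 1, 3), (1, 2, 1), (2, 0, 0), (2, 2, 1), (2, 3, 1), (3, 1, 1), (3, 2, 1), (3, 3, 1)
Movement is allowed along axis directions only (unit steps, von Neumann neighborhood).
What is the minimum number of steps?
4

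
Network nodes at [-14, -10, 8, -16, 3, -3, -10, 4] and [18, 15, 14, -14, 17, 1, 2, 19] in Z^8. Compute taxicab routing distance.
110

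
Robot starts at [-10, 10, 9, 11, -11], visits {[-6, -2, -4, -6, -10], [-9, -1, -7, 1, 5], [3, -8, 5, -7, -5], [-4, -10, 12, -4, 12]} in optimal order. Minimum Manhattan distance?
149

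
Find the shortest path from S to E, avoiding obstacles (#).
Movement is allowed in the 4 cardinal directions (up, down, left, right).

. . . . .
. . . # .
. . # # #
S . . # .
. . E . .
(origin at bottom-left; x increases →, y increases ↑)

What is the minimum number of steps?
3
(one shortest path: (0, 1) → (1, 1) → (2, 1) → (2, 0))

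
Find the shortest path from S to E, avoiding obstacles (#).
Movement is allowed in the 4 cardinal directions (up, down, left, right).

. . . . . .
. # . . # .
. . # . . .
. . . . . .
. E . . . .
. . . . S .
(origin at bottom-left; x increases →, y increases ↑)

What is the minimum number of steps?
4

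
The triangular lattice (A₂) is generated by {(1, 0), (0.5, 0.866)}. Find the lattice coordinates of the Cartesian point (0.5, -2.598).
2b₁ - 3b₂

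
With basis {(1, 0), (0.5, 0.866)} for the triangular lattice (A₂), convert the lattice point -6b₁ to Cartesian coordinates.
(-6, 0)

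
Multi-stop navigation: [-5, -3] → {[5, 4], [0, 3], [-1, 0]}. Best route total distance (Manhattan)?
17
(one optimal route: (-5, -3) → (-1, 0) → (0, 3) → (5, 4))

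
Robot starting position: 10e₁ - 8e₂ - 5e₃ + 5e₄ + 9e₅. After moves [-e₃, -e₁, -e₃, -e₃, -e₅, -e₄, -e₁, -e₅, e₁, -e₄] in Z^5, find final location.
(9, -8, -8, 3, 7)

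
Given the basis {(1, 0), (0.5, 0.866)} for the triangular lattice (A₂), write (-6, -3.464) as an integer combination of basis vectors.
-4b₁ - 4b₂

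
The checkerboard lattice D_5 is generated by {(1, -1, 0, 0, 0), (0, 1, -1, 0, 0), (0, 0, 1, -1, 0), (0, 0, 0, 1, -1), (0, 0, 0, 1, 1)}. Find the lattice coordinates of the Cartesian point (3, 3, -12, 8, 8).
3b₁ + 6b₂ - 6b₃ - 3b₄ + 5b₅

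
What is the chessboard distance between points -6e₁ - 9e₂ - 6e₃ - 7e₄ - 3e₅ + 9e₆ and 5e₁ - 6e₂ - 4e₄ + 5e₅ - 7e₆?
16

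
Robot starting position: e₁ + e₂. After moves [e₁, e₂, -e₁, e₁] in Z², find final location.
(2, 2)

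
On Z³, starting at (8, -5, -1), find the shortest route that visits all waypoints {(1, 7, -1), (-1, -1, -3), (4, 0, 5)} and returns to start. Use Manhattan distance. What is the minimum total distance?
58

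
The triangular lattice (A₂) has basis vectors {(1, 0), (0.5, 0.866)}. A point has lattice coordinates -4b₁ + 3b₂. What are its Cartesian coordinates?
(-2.5, 2.598)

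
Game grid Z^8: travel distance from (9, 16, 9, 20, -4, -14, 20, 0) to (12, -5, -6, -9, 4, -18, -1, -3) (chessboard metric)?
29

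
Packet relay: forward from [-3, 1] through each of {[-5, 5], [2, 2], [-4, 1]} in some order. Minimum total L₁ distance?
16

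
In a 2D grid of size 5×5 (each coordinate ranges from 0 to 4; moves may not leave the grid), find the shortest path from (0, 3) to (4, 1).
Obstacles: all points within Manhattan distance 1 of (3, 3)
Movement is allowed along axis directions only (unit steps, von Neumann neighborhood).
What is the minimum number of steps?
6
(one shortest path: (0, 3) → (1, 3) → (1, 2) → (2, 2) → (2, 1) → (3, 1) → (4, 1))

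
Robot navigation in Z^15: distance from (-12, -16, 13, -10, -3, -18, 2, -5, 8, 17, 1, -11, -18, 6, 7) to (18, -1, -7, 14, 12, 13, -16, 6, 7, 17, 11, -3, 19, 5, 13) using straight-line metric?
72.8217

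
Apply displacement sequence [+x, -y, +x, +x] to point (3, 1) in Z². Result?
(6, 0)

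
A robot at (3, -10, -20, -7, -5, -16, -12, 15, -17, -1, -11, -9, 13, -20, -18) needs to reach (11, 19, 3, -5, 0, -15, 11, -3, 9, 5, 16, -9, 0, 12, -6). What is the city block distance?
225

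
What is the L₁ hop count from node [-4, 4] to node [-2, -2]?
8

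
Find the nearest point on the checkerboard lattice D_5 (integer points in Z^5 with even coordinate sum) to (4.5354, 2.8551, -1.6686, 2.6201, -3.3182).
(5, 3, -2, 3, -3)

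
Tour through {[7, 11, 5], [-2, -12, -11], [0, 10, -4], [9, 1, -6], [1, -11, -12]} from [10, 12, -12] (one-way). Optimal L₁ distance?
89
(one optimal route: (10, 12, -12) → (7, 11, 5) → (0, 10, -4) → (9, 1, -6) → (1, -11, -12) → (-2, -12, -11))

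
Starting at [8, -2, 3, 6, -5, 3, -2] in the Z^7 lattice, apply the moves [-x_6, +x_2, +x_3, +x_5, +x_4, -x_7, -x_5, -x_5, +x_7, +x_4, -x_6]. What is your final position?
(8, -1, 4, 8, -6, 1, -2)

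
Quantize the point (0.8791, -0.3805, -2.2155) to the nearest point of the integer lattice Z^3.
(1, 0, -2)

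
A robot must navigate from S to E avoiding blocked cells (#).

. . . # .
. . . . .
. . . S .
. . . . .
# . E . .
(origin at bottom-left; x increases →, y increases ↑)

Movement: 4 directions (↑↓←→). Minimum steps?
3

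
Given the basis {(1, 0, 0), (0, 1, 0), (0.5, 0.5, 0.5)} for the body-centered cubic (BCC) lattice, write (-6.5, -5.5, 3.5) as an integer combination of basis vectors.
-10b₁ - 9b₂ + 7b₃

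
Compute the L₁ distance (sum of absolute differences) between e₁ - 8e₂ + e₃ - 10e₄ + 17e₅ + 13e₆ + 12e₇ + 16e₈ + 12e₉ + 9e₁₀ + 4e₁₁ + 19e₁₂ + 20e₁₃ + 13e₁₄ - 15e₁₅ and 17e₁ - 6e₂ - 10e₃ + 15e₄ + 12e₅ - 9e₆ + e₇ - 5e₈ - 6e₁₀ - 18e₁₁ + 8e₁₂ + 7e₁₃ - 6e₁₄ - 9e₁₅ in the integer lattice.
211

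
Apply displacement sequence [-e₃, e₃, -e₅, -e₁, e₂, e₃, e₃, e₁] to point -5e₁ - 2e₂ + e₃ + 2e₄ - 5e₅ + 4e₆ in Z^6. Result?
(-5, -1, 3, 2, -6, 4)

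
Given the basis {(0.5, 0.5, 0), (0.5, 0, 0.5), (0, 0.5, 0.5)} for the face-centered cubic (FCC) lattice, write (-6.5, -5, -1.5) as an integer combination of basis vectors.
-10b₁ - 3b₂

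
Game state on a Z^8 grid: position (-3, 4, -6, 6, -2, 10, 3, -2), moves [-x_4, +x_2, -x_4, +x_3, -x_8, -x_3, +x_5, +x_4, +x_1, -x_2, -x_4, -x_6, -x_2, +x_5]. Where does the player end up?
(-2, 3, -6, 4, 0, 9, 3, -3)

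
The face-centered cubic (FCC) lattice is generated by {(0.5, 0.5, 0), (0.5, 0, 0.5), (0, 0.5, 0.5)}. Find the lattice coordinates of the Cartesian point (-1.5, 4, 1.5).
b₁ - 4b₂ + 7b₃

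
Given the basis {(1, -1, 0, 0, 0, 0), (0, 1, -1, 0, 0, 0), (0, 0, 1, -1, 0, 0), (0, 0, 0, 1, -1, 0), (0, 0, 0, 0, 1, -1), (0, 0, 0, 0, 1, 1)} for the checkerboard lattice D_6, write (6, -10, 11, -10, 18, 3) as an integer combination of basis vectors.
6b₁ - 4b₂ + 7b₃ - 3b₄ + 6b₅ + 9b₆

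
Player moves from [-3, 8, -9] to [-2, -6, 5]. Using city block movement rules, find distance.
29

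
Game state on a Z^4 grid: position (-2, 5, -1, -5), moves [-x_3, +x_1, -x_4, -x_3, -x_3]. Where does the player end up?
(-1, 5, -4, -6)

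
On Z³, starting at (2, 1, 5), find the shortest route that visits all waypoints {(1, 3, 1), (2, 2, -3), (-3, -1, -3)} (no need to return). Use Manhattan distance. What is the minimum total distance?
21
(one optimal route: (2, 1, 5) → (1, 3, 1) → (2, 2, -3) → (-3, -1, -3))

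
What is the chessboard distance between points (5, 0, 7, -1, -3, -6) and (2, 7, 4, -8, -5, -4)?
7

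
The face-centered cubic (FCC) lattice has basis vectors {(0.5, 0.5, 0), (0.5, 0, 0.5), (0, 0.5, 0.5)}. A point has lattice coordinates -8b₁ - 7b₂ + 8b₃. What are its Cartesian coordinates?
(-7.5, 0, 0.5)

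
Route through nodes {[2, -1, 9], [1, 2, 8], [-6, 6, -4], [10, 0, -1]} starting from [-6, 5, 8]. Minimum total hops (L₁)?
59
(one optimal route: (-6, 5, 8) → (1, 2, 8) → (2, -1, 9) → (10, 0, -1) → (-6, 6, -4))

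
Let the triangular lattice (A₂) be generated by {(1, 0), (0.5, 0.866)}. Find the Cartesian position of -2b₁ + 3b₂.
(-0.5, 2.598)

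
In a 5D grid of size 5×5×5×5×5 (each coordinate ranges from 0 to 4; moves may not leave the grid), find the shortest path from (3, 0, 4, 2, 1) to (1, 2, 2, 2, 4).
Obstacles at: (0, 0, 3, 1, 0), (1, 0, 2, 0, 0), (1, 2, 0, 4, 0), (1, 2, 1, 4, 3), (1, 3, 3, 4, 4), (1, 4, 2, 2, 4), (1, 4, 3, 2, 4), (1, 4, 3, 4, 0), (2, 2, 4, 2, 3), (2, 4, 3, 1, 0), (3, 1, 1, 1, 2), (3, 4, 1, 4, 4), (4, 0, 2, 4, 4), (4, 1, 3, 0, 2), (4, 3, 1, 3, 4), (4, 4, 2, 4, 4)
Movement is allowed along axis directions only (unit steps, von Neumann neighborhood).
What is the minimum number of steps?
9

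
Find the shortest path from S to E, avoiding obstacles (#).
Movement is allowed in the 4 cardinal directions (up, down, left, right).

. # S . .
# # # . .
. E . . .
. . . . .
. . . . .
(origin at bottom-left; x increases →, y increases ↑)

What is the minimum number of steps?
5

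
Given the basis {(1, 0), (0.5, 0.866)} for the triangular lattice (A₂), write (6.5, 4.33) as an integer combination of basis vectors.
4b₁ + 5b₂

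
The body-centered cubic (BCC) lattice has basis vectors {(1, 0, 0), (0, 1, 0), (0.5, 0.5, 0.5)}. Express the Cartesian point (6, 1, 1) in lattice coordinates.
5b₁ + 2b₃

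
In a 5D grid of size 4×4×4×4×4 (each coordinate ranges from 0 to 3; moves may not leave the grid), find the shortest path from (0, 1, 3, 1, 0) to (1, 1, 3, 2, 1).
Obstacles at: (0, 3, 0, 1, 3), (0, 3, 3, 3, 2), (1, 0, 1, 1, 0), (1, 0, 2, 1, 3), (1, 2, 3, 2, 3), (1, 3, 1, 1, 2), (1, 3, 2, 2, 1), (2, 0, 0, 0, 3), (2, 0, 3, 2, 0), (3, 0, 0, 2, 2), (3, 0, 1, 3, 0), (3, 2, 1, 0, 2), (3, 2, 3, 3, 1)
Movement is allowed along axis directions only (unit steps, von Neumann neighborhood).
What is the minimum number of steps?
3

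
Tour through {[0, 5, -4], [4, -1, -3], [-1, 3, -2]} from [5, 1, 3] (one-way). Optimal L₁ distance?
24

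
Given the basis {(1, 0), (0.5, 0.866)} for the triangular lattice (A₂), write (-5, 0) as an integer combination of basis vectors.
-5b₁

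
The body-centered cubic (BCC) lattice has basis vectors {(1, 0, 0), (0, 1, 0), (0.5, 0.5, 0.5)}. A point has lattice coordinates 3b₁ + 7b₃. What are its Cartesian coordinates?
(6.5, 3.5, 3.5)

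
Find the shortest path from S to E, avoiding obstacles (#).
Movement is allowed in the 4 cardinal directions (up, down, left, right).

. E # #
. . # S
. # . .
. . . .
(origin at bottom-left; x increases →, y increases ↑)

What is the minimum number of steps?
9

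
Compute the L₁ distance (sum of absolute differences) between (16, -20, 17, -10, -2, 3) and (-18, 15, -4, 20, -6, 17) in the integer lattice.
138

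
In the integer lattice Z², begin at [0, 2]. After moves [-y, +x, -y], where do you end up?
(1, 0)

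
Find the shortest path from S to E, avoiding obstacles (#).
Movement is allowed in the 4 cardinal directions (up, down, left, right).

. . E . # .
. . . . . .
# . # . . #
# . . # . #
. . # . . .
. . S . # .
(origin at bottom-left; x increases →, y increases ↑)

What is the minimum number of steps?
7
(one shortest path: (2, 0) → (1, 0) → (1, 1) → (1, 2) → (1, 3) → (1, 4) → (2, 4) → (2, 5))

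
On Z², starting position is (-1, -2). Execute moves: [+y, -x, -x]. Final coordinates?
(-3, -1)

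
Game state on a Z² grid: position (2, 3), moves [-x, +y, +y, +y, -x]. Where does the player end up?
(0, 6)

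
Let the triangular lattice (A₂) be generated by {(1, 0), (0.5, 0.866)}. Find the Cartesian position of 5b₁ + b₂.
(5.5, 0.866)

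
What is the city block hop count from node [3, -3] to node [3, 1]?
4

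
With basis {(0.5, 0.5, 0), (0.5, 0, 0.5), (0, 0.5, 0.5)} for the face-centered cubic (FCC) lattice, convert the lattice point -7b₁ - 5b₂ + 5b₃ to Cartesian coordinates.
(-6, -1, 0)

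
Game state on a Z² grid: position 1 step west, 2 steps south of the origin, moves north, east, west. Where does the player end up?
(-1, -1)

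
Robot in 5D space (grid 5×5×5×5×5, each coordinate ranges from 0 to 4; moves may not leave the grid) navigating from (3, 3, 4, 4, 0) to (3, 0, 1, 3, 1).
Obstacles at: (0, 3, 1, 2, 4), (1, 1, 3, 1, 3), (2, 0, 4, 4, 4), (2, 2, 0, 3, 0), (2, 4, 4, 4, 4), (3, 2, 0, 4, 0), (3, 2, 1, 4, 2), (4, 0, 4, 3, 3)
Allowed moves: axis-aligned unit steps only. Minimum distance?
8
(one shortest path: (3, 3, 4, 4, 0) → (3, 2, 4, 4, 0) → (3, 1, 4, 4, 0) → (3, 0, 4, 4, 0) → (3, 0, 3, 4, 0) → (3, 0, 2, 4, 0) → (3, 0, 1, 4, 0) → (3, 0, 1, 3, 0) → (3, 0, 1, 3, 1))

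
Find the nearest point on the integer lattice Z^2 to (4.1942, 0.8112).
(4, 1)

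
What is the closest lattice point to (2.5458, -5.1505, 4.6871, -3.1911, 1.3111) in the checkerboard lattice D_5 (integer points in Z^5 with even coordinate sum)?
(2, -5, 5, -3, 1)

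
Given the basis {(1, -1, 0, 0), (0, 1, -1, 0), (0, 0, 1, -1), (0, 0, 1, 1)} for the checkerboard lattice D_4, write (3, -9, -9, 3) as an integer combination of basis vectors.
3b₁ - 6b₂ - 9b₃ - 6b₄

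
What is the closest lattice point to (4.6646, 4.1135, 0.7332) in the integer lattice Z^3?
(5, 4, 1)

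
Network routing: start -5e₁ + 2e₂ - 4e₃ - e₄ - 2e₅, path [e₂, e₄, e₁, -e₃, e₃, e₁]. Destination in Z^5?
(-3, 3, -4, 0, -2)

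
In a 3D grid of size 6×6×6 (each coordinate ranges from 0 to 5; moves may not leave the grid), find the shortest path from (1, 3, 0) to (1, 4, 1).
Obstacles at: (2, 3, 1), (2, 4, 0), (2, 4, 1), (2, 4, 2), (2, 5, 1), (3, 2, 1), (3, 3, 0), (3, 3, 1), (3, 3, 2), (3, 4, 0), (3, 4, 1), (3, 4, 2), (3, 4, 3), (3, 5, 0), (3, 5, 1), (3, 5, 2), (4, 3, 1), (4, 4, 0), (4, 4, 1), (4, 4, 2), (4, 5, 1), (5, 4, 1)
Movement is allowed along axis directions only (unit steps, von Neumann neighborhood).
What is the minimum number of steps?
2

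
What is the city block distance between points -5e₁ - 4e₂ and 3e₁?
12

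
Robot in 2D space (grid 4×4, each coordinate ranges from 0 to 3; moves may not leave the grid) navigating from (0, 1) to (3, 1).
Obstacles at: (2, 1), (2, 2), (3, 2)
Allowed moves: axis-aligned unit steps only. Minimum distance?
5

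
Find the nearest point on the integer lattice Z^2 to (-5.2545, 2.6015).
(-5, 3)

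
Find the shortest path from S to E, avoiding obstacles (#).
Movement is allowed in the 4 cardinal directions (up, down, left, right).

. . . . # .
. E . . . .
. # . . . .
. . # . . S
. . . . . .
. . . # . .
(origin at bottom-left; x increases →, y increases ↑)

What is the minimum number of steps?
6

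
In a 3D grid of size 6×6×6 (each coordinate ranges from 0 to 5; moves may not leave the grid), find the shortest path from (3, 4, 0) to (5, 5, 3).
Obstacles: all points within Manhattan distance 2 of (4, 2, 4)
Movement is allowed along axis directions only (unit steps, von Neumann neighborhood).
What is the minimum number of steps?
6
(one shortest path: (3, 4, 0) → (4, 4, 0) → (5, 4, 0) → (5, 5, 0) → (5, 5, 1) → (5, 5, 2) → (5, 5, 3))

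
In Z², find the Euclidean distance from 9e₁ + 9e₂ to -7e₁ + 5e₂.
16.4924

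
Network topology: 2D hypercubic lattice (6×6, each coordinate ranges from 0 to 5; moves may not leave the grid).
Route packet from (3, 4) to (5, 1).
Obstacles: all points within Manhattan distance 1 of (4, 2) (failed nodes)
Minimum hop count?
9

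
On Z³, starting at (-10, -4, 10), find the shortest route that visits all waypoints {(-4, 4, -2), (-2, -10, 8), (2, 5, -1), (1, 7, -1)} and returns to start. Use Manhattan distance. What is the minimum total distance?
82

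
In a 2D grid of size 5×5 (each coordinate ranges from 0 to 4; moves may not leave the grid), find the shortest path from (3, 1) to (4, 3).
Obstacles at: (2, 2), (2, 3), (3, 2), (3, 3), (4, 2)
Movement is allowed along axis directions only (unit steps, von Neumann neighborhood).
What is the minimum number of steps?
9
(one shortest path: (3, 1) → (2, 1) → (1, 1) → (1, 2) → (1, 3) → (1, 4) → (2, 4) → (3, 4) → (4, 4) → (4, 3))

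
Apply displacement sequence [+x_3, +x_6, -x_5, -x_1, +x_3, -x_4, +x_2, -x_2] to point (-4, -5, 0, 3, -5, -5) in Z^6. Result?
(-5, -5, 2, 2, -6, -4)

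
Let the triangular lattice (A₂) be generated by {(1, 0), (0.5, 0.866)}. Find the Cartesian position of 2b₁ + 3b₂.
(3.5, 2.598)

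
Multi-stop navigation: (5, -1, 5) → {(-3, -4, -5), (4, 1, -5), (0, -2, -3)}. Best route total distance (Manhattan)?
29
(one optimal route: (5, -1, 5) → (4, 1, -5) → (0, -2, -3) → (-3, -4, -5))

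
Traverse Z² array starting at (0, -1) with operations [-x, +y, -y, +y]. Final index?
(-1, 0)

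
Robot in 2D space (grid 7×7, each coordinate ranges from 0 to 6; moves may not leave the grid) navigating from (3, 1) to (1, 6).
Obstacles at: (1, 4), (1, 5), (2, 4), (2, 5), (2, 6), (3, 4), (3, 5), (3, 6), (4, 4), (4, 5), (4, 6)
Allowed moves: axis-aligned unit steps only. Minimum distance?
9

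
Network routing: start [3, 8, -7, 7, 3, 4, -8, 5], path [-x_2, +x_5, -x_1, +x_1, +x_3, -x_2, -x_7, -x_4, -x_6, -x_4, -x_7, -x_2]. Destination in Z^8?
(3, 5, -6, 5, 4, 3, -10, 5)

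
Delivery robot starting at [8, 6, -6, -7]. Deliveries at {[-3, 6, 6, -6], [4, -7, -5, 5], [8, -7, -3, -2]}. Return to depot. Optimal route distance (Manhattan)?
100
(one optimal route: (8, 6, -6, -7) → (-3, 6, 6, -6) → (4, -7, -5, 5) → (8, -7, -3, -2) → (8, 6, -6, -7))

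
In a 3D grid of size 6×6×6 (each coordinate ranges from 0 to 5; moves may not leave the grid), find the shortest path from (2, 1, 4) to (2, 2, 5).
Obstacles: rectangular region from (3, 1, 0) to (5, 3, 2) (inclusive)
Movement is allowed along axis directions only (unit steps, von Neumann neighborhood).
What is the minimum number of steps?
2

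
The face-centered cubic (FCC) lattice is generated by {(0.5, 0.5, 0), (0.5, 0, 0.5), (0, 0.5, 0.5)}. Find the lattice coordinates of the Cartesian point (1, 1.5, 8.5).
-6b₁ + 8b₂ + 9b₃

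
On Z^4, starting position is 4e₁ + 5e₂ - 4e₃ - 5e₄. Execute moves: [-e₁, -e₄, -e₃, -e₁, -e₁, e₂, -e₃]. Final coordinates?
(1, 6, -6, -6)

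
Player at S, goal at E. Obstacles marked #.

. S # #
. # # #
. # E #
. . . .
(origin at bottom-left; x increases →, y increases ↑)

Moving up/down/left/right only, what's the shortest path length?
7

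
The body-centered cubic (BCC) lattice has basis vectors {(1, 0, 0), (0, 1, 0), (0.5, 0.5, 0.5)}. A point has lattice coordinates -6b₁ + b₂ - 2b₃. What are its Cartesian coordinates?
(-7, 0, -1)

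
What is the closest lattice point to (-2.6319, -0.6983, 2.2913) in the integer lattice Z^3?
(-3, -1, 2)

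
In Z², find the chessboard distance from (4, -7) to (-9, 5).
13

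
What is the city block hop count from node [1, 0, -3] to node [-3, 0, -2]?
5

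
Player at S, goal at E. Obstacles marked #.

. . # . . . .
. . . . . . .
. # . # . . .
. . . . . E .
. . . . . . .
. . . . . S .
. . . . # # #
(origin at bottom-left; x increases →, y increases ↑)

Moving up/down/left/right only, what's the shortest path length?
2
(one shortest path: (5, 1) → (5, 2) → (5, 3))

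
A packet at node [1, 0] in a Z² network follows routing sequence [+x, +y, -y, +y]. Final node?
(2, 1)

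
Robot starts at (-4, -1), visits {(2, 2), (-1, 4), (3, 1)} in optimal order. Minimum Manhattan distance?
15
(one optimal route: (-4, -1) → (-1, 4) → (2, 2) → (3, 1))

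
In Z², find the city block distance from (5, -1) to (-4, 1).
11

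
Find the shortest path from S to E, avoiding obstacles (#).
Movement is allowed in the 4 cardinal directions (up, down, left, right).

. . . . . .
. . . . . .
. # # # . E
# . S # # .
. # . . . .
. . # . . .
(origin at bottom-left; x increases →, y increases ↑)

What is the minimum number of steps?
6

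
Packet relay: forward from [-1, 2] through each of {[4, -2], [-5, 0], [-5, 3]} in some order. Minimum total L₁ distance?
19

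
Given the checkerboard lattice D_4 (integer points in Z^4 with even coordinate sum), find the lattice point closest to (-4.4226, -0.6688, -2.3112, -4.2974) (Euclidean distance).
(-5, -1, -2, -4)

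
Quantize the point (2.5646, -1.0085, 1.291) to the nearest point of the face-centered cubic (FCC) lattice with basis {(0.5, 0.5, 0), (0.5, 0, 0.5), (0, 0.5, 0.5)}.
(2.5, -1, 1.5)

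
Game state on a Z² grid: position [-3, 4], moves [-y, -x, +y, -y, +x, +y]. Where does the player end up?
(-3, 4)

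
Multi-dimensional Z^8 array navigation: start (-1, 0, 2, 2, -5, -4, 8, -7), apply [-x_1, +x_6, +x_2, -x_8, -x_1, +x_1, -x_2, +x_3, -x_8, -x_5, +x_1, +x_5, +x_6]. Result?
(-1, 0, 3, 2, -5, -2, 8, -9)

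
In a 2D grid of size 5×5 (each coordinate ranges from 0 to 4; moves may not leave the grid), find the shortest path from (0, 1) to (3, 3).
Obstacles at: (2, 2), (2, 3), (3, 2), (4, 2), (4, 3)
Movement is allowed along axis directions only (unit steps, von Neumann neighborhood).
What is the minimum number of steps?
7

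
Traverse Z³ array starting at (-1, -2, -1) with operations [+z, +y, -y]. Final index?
(-1, -2, 0)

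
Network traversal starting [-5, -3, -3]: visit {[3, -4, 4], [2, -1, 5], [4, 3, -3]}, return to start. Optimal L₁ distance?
50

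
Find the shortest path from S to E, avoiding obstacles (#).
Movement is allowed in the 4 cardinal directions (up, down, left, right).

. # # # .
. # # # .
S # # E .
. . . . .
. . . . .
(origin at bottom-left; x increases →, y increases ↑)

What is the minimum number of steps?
5
(one shortest path: (0, 2) → (0, 1) → (1, 1) → (2, 1) → (3, 1) → (3, 2))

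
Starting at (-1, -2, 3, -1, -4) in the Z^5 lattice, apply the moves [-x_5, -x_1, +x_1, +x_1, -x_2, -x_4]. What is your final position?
(0, -3, 3, -2, -5)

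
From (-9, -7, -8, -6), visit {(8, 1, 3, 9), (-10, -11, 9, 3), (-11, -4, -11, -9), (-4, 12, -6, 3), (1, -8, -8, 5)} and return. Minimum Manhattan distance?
182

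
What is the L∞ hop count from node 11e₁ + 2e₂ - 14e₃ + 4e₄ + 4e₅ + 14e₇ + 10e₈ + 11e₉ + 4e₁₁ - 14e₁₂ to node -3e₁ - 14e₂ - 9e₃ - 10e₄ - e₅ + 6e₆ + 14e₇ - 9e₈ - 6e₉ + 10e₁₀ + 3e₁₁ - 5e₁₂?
19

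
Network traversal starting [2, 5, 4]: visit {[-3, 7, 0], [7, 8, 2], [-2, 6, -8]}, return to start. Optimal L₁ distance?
50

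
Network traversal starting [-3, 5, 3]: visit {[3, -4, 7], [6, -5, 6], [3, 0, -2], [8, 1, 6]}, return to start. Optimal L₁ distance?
60
(one optimal route: (-3, 5, 3) → (3, 0, -2) → (3, -4, 7) → (6, -5, 6) → (8, 1, 6) → (-3, 5, 3))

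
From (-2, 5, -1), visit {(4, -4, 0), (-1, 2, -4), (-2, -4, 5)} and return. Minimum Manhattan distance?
48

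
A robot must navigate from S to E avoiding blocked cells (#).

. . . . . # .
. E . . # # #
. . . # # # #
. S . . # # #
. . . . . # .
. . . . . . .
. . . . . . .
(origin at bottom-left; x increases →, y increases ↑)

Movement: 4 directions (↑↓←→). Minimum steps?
2
(one shortest path: (1, 3) → (1, 4) → (1, 5))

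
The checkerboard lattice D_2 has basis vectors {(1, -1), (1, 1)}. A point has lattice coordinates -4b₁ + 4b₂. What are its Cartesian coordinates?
(0, 8)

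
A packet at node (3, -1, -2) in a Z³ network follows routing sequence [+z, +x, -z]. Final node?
(4, -1, -2)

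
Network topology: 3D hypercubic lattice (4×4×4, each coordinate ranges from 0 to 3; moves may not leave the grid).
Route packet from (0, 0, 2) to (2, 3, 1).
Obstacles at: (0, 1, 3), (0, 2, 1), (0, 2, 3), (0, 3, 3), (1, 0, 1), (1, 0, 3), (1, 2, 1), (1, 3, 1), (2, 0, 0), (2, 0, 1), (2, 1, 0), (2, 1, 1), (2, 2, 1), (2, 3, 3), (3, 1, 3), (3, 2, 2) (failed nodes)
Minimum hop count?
6
(one shortest path: (0, 0, 2) → (1, 0, 2) → (2, 0, 2) → (2, 1, 2) → (2, 2, 2) → (2, 3, 2) → (2, 3, 1))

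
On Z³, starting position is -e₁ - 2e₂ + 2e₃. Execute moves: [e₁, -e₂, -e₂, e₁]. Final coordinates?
(1, -4, 2)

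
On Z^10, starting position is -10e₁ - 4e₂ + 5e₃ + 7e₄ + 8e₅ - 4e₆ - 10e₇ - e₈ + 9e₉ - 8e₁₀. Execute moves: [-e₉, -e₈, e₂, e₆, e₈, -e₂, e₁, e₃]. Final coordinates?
(-9, -4, 6, 7, 8, -3, -10, -1, 8, -8)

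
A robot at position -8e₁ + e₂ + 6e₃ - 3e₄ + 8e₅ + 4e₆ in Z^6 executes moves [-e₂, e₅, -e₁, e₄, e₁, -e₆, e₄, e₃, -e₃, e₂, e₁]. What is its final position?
(-7, 1, 6, -1, 9, 3)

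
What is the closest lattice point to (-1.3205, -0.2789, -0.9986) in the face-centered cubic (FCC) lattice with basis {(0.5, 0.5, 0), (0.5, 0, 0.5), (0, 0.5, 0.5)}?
(-1.5, -0.5, -1)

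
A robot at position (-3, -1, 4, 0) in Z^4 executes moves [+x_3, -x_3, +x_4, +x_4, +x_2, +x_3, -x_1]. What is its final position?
(-4, 0, 5, 2)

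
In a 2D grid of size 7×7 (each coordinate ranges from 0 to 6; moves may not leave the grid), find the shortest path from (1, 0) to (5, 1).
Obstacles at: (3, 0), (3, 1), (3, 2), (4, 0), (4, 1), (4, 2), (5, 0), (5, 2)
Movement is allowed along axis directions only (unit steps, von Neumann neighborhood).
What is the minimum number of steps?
11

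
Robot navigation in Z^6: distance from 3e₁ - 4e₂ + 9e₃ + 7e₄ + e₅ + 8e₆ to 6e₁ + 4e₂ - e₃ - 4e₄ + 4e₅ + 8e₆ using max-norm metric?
11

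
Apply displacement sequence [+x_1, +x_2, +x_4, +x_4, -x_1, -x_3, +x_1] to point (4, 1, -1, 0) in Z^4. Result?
(5, 2, -2, 2)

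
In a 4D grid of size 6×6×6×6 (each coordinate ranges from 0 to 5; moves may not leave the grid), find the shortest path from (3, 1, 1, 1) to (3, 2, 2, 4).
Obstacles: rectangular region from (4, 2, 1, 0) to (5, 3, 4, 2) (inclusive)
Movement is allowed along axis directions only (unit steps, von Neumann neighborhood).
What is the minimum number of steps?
5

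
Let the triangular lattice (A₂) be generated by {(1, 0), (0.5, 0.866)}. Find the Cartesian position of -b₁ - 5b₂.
(-3.5, -4.33)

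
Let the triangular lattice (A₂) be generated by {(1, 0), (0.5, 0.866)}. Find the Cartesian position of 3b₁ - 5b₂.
(0.5, -4.33)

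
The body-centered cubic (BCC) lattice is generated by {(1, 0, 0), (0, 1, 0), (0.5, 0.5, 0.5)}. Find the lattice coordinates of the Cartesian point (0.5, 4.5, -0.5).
b₁ + 5b₂ - b₃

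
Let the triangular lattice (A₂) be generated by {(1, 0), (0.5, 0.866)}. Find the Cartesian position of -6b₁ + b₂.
(-5.5, 0.866)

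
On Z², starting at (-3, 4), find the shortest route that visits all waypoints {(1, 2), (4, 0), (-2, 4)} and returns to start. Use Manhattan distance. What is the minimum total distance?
22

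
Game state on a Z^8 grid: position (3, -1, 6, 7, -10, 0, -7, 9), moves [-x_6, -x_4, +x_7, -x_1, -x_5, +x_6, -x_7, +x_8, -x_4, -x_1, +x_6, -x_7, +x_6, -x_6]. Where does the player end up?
(1, -1, 6, 5, -11, 1, -8, 10)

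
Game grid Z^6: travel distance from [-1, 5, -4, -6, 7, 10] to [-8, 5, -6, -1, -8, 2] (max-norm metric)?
15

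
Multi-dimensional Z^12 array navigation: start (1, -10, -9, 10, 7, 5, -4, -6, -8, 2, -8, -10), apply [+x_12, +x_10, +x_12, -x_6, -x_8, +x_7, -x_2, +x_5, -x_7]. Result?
(1, -11, -9, 10, 8, 4, -4, -7, -8, 3, -8, -8)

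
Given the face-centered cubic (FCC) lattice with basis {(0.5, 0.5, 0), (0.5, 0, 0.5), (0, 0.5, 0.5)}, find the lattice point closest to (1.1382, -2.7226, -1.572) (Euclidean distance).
(1, -2.5, -1.5)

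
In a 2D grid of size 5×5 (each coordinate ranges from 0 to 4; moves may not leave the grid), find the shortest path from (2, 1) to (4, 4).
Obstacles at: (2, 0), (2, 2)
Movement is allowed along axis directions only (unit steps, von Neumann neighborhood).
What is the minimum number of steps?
5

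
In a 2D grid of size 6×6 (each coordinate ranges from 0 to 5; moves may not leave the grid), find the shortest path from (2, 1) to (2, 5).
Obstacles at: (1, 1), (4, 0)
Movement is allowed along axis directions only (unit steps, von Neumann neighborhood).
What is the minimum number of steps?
4
(one shortest path: (2, 1) → (2, 2) → (2, 3) → (2, 4) → (2, 5))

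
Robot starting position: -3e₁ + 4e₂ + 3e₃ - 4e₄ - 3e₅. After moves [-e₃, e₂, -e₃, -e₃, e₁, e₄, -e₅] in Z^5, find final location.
(-2, 5, 0, -3, -4)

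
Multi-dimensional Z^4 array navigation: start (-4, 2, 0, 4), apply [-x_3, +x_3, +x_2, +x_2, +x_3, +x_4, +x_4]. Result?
(-4, 4, 1, 6)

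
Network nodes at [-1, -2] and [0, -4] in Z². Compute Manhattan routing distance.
3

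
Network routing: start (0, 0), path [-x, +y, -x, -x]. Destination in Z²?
(-3, 1)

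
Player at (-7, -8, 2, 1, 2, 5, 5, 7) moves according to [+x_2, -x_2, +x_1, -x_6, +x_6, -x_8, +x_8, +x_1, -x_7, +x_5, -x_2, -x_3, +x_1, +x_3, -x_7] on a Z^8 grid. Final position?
(-4, -9, 2, 1, 3, 5, 3, 7)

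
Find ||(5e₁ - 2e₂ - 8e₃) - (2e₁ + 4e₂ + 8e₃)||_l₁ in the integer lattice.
25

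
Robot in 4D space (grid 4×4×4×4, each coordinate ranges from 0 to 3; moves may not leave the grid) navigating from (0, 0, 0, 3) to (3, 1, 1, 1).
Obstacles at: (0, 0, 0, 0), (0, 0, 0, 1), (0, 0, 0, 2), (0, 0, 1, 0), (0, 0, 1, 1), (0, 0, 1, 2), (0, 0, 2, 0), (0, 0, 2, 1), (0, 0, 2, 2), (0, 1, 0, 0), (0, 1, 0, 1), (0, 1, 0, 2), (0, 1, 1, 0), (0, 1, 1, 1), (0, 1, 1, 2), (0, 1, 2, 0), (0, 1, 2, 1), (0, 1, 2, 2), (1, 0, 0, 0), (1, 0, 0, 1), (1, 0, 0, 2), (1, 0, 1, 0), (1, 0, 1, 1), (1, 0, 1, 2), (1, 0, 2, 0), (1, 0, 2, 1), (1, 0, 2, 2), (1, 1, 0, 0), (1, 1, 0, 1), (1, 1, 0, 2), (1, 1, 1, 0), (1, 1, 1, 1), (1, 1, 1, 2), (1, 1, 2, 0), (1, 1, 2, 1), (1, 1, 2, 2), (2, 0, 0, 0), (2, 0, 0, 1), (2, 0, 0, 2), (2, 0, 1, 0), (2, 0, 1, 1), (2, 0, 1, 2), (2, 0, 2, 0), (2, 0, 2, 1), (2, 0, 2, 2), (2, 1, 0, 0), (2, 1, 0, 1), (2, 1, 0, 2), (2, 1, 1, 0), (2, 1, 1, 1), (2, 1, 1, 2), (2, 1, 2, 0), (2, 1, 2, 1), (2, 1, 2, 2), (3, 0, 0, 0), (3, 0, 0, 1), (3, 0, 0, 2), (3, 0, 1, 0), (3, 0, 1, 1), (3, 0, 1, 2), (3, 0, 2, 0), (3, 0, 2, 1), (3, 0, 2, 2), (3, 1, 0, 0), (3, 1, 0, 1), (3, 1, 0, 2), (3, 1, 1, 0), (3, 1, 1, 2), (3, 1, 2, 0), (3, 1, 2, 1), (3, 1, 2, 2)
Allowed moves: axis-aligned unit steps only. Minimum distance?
9
(one shortest path: (0, 0, 0, 3) → (1, 0, 0, 3) → (2, 0, 0, 3) → (3, 0, 0, 3) → (3, 1, 0, 3) → (3, 2, 0, 3) → (3, 2, 1, 3) → (3, 2, 1, 2) → (3, 2, 1, 1) → (3, 1, 1, 1))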